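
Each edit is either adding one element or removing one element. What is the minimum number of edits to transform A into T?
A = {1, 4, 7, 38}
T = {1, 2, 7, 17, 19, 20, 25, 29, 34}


Set A = {1, 4, 7, 38}
Set T = {1, 2, 7, 17, 19, 20, 25, 29, 34}
Elements to remove from A (in A, not in T): {4, 38} → 2 removals
Elements to add to A (in T, not in A): {2, 17, 19, 20, 25, 29, 34} → 7 additions
Total edits = 2 + 7 = 9

9


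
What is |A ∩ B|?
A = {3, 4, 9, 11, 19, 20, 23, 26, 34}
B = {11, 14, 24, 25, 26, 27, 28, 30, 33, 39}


Set A = {3, 4, 9, 11, 19, 20, 23, 26, 34}
Set B = {11, 14, 24, 25, 26, 27, 28, 30, 33, 39}
A ∩ B = {11, 26}
|A ∩ B| = 2

2


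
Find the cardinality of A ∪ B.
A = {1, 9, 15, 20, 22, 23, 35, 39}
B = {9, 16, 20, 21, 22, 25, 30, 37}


Set A = {1, 9, 15, 20, 22, 23, 35, 39}, |A| = 8
Set B = {9, 16, 20, 21, 22, 25, 30, 37}, |B| = 8
A ∩ B = {9, 20, 22}, |A ∩ B| = 3
|A ∪ B| = |A| + |B| - |A ∩ B| = 8 + 8 - 3 = 13

13


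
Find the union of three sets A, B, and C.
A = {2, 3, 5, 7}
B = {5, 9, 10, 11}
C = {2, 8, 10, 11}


Set A = {2, 3, 5, 7}
Set B = {5, 9, 10, 11}
Set C = {2, 8, 10, 11}
First, A ∪ B = {2, 3, 5, 7, 9, 10, 11}
Then, (A ∪ B) ∪ C = {2, 3, 5, 7, 8, 9, 10, 11}

{2, 3, 5, 7, 8, 9, 10, 11}


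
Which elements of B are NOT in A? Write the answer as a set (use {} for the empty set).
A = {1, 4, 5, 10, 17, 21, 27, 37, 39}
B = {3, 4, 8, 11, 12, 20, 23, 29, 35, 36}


Set A = {1, 4, 5, 10, 17, 21, 27, 37, 39}
Set B = {3, 4, 8, 11, 12, 20, 23, 29, 35, 36}
Check each element of B against A:
3 ∉ A (include), 4 ∈ A, 8 ∉ A (include), 11 ∉ A (include), 12 ∉ A (include), 20 ∉ A (include), 23 ∉ A (include), 29 ∉ A (include), 35 ∉ A (include), 36 ∉ A (include)
Elements of B not in A: {3, 8, 11, 12, 20, 23, 29, 35, 36}

{3, 8, 11, 12, 20, 23, 29, 35, 36}


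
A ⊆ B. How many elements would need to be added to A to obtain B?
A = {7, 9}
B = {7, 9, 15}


Set A = {7, 9}, |A| = 2
Set B = {7, 9, 15}, |B| = 3
Since A ⊆ B: B \ A = {15}
|B| - |A| = 3 - 2 = 1

1


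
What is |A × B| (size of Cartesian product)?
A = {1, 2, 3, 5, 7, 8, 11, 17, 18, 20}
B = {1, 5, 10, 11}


Set A = {1, 2, 3, 5, 7, 8, 11, 17, 18, 20} has 10 elements.
Set B = {1, 5, 10, 11} has 4 elements.
|A × B| = |A| × |B| = 10 × 4 = 40

40


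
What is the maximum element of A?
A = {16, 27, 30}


Set A = {16, 27, 30}
Elements in ascending order: 16, 27, 30
The largest element is 30.

30


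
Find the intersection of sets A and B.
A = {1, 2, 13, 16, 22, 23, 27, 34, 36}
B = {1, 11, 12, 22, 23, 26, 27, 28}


Set A = {1, 2, 13, 16, 22, 23, 27, 34, 36}
Set B = {1, 11, 12, 22, 23, 26, 27, 28}
A ∩ B includes only elements in both sets.
Check each element of A against B:
1 ✓, 2 ✗, 13 ✗, 16 ✗, 22 ✓, 23 ✓, 27 ✓, 34 ✗, 36 ✗
A ∩ B = {1, 22, 23, 27}

{1, 22, 23, 27}


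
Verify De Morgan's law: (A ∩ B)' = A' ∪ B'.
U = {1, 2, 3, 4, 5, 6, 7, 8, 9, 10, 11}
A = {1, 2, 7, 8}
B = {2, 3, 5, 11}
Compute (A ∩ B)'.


U = {1, 2, 3, 4, 5, 6, 7, 8, 9, 10, 11}
A = {1, 2, 7, 8}, B = {2, 3, 5, 11}
A ∩ B = {2}
(A ∩ B)' = U \ (A ∩ B) = {1, 3, 4, 5, 6, 7, 8, 9, 10, 11}
Verification via A' ∪ B': A' = {3, 4, 5, 6, 9, 10, 11}, B' = {1, 4, 6, 7, 8, 9, 10}
A' ∪ B' = {1, 3, 4, 5, 6, 7, 8, 9, 10, 11} ✓

{1, 3, 4, 5, 6, 7, 8, 9, 10, 11}


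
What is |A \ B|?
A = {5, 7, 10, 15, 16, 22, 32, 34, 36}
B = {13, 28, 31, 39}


Set A = {5, 7, 10, 15, 16, 22, 32, 34, 36}
Set B = {13, 28, 31, 39}
A \ B = {5, 7, 10, 15, 16, 22, 32, 34, 36}
|A \ B| = 9

9


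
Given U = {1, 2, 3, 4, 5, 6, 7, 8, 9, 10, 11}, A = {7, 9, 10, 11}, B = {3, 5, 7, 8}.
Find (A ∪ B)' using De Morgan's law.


U = {1, 2, 3, 4, 5, 6, 7, 8, 9, 10, 11}
A = {7, 9, 10, 11}, B = {3, 5, 7, 8}
A ∪ B = {3, 5, 7, 8, 9, 10, 11}
(A ∪ B)' = U \ (A ∪ B) = {1, 2, 4, 6}
Verification via A' ∩ B': A' = {1, 2, 3, 4, 5, 6, 8}, B' = {1, 2, 4, 6, 9, 10, 11}
A' ∩ B' = {1, 2, 4, 6} ✓

{1, 2, 4, 6}


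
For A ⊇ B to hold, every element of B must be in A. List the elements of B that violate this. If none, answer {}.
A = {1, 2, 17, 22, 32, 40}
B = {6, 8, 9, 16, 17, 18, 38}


Set A = {1, 2, 17, 22, 32, 40}
Set B = {6, 8, 9, 16, 17, 18, 38}
Check each element of B against A:
6 ∉ A (include), 8 ∉ A (include), 9 ∉ A (include), 16 ∉ A (include), 17 ∈ A, 18 ∉ A (include), 38 ∉ A (include)
Elements of B not in A: {6, 8, 9, 16, 18, 38}

{6, 8, 9, 16, 18, 38}


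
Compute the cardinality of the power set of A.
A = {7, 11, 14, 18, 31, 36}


Set A = {7, 11, 14, 18, 31, 36}
|A| = 6
The power set P(A) contains all subsets of A.
|P(A)| = 2^|A| = 2^6 = 64

64


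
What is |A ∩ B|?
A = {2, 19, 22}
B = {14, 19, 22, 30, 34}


Set A = {2, 19, 22}
Set B = {14, 19, 22, 30, 34}
A ∩ B = {19, 22}
|A ∩ B| = 2

2


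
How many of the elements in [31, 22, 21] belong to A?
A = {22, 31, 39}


Set A = {22, 31, 39}
Candidates: [31, 22, 21]
Check each candidate:
31 ∈ A, 22 ∈ A, 21 ∉ A
Count of candidates in A: 2

2


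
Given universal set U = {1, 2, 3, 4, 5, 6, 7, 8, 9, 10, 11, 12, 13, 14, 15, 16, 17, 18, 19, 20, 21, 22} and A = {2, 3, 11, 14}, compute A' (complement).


Universal set U = {1, 2, 3, 4, 5, 6, 7, 8, 9, 10, 11, 12, 13, 14, 15, 16, 17, 18, 19, 20, 21, 22}
Set A = {2, 3, 11, 14}
A' = U \ A = elements in U but not in A
Checking each element of U:
1 (not in A, include), 2 (in A, exclude), 3 (in A, exclude), 4 (not in A, include), 5 (not in A, include), 6 (not in A, include), 7 (not in A, include), 8 (not in A, include), 9 (not in A, include), 10 (not in A, include), 11 (in A, exclude), 12 (not in A, include), 13 (not in A, include), 14 (in A, exclude), 15 (not in A, include), 16 (not in A, include), 17 (not in A, include), 18 (not in A, include), 19 (not in A, include), 20 (not in A, include), 21 (not in A, include), 22 (not in A, include)
A' = {1, 4, 5, 6, 7, 8, 9, 10, 12, 13, 15, 16, 17, 18, 19, 20, 21, 22}

{1, 4, 5, 6, 7, 8, 9, 10, 12, 13, 15, 16, 17, 18, 19, 20, 21, 22}


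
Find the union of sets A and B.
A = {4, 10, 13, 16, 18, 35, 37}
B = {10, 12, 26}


Set A = {4, 10, 13, 16, 18, 35, 37}
Set B = {10, 12, 26}
A ∪ B includes all elements in either set.
Elements from A: {4, 10, 13, 16, 18, 35, 37}
Elements from B not already included: {12, 26}
A ∪ B = {4, 10, 12, 13, 16, 18, 26, 35, 37}

{4, 10, 12, 13, 16, 18, 26, 35, 37}


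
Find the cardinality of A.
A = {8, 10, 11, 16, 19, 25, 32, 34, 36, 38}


Set A = {8, 10, 11, 16, 19, 25, 32, 34, 36, 38}
Listing elements: 8, 10, 11, 16, 19, 25, 32, 34, 36, 38
Counting: 10 elements
|A| = 10

10


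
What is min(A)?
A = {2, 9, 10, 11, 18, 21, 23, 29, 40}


Set A = {2, 9, 10, 11, 18, 21, 23, 29, 40}
Elements in ascending order: 2, 9, 10, 11, 18, 21, 23, 29, 40
The smallest element is 2.

2


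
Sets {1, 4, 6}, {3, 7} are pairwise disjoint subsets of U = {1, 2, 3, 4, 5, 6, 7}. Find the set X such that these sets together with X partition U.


U = {1, 2, 3, 4, 5, 6, 7}
Shown blocks: {1, 4, 6}, {3, 7}
A partition's blocks are pairwise disjoint and cover U, so the missing block = U \ (union of shown blocks).
Union of shown blocks: {1, 3, 4, 6, 7}
Missing block = U \ (union) = {2, 5}

{2, 5}


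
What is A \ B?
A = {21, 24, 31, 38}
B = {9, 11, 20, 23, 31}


Set A = {21, 24, 31, 38}
Set B = {9, 11, 20, 23, 31}
A \ B includes elements in A that are not in B.
Check each element of A:
21 (not in B, keep), 24 (not in B, keep), 31 (in B, remove), 38 (not in B, keep)
A \ B = {21, 24, 38}

{21, 24, 38}


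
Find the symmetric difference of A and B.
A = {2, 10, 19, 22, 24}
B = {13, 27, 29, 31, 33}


Set A = {2, 10, 19, 22, 24}
Set B = {13, 27, 29, 31, 33}
A △ B = (A \ B) ∪ (B \ A)
Elements in A but not B: {2, 10, 19, 22, 24}
Elements in B but not A: {13, 27, 29, 31, 33}
A △ B = {2, 10, 13, 19, 22, 24, 27, 29, 31, 33}

{2, 10, 13, 19, 22, 24, 27, 29, 31, 33}


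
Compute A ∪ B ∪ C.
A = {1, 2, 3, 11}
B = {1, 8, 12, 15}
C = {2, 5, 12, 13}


Set A = {1, 2, 3, 11}
Set B = {1, 8, 12, 15}
Set C = {2, 5, 12, 13}
First, A ∪ B = {1, 2, 3, 8, 11, 12, 15}
Then, (A ∪ B) ∪ C = {1, 2, 3, 5, 8, 11, 12, 13, 15}

{1, 2, 3, 5, 8, 11, 12, 13, 15}


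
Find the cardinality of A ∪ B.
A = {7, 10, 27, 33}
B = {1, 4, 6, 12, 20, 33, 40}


Set A = {7, 10, 27, 33}, |A| = 4
Set B = {1, 4, 6, 12, 20, 33, 40}, |B| = 7
A ∩ B = {33}, |A ∩ B| = 1
|A ∪ B| = |A| + |B| - |A ∩ B| = 4 + 7 - 1 = 10

10


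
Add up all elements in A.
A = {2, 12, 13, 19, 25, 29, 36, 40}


Set A = {2, 12, 13, 19, 25, 29, 36, 40}
Sum = 2 + 12 + 13 + 19 + 25 + 29 + 36 + 40 = 176

176


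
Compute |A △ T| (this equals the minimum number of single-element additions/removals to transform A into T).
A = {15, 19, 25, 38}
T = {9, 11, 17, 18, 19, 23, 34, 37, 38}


Set A = {15, 19, 25, 38}
Set T = {9, 11, 17, 18, 19, 23, 34, 37, 38}
Elements to remove from A (in A, not in T): {15, 25} → 2 removals
Elements to add to A (in T, not in A): {9, 11, 17, 18, 23, 34, 37} → 7 additions
Total edits = 2 + 7 = 9

9


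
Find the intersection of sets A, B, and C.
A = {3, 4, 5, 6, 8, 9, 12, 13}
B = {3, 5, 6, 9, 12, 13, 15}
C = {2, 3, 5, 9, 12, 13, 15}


Set A = {3, 4, 5, 6, 8, 9, 12, 13}
Set B = {3, 5, 6, 9, 12, 13, 15}
Set C = {2, 3, 5, 9, 12, 13, 15}
First, A ∩ B = {3, 5, 6, 9, 12, 13}
Then, (A ∩ B) ∩ C = {3, 5, 9, 12, 13}

{3, 5, 9, 12, 13}


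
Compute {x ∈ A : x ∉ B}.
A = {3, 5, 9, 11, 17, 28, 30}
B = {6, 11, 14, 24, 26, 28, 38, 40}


Set A = {3, 5, 9, 11, 17, 28, 30}
Set B = {6, 11, 14, 24, 26, 28, 38, 40}
Check each element of A against B:
3 ∉ B (include), 5 ∉ B (include), 9 ∉ B (include), 11 ∈ B, 17 ∉ B (include), 28 ∈ B, 30 ∉ B (include)
Elements of A not in B: {3, 5, 9, 17, 30}

{3, 5, 9, 17, 30}


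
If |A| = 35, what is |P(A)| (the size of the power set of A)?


The set has 35 elements.
The power set contains all possible subsets.
|P(A)| = 2^|A| = 2^35 = 34359738368

34359738368


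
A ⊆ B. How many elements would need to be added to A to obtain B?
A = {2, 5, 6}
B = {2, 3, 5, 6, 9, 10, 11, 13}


Set A = {2, 5, 6}, |A| = 3
Set B = {2, 3, 5, 6, 9, 10, 11, 13}, |B| = 8
Since A ⊆ B: B \ A = {3, 9, 10, 11, 13}
|B| - |A| = 8 - 3 = 5

5


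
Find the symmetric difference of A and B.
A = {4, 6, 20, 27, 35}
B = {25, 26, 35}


Set A = {4, 6, 20, 27, 35}
Set B = {25, 26, 35}
A △ B = (A \ B) ∪ (B \ A)
Elements in A but not B: {4, 6, 20, 27}
Elements in B but not A: {25, 26}
A △ B = {4, 6, 20, 25, 26, 27}

{4, 6, 20, 25, 26, 27}


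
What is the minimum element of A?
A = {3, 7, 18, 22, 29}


Set A = {3, 7, 18, 22, 29}
Elements in ascending order: 3, 7, 18, 22, 29
The smallest element is 3.

3


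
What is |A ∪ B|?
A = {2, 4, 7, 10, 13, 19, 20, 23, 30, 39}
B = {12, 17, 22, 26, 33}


Set A = {2, 4, 7, 10, 13, 19, 20, 23, 30, 39}, |A| = 10
Set B = {12, 17, 22, 26, 33}, |B| = 5
A ∩ B = {}, |A ∩ B| = 0
|A ∪ B| = |A| + |B| - |A ∩ B| = 10 + 5 - 0 = 15

15


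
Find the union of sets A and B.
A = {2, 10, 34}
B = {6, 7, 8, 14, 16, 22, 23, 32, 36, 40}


Set A = {2, 10, 34}
Set B = {6, 7, 8, 14, 16, 22, 23, 32, 36, 40}
A ∪ B includes all elements in either set.
Elements from A: {2, 10, 34}
Elements from B not already included: {6, 7, 8, 14, 16, 22, 23, 32, 36, 40}
A ∪ B = {2, 6, 7, 8, 10, 14, 16, 22, 23, 32, 34, 36, 40}

{2, 6, 7, 8, 10, 14, 16, 22, 23, 32, 34, 36, 40}


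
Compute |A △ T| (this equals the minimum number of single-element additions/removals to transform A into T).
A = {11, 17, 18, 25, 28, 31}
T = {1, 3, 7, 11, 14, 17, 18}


Set A = {11, 17, 18, 25, 28, 31}
Set T = {1, 3, 7, 11, 14, 17, 18}
Elements to remove from A (in A, not in T): {25, 28, 31} → 3 removals
Elements to add to A (in T, not in A): {1, 3, 7, 14} → 4 additions
Total edits = 3 + 4 = 7

7


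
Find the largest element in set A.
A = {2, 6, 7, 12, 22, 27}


Set A = {2, 6, 7, 12, 22, 27}
Elements in ascending order: 2, 6, 7, 12, 22, 27
The largest element is 27.

27


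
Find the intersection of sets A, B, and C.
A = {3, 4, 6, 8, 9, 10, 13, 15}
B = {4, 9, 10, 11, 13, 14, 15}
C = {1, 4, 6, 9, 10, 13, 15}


Set A = {3, 4, 6, 8, 9, 10, 13, 15}
Set B = {4, 9, 10, 11, 13, 14, 15}
Set C = {1, 4, 6, 9, 10, 13, 15}
First, A ∩ B = {4, 9, 10, 13, 15}
Then, (A ∩ B) ∩ C = {4, 9, 10, 13, 15}

{4, 9, 10, 13, 15}


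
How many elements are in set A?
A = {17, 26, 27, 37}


Set A = {17, 26, 27, 37}
Listing elements: 17, 26, 27, 37
Counting: 4 elements
|A| = 4

4


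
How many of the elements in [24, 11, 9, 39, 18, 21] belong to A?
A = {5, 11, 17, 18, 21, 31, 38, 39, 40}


Set A = {5, 11, 17, 18, 21, 31, 38, 39, 40}
Candidates: [24, 11, 9, 39, 18, 21]
Check each candidate:
24 ∉ A, 11 ∈ A, 9 ∉ A, 39 ∈ A, 18 ∈ A, 21 ∈ A
Count of candidates in A: 4

4


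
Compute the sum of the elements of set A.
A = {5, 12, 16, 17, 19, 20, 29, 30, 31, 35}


Set A = {5, 12, 16, 17, 19, 20, 29, 30, 31, 35}
Sum = 5 + 12 + 16 + 17 + 19 + 20 + 29 + 30 + 31 + 35 = 214

214


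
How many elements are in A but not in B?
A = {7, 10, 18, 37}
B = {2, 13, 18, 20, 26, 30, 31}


Set A = {7, 10, 18, 37}
Set B = {2, 13, 18, 20, 26, 30, 31}
A \ B = {7, 10, 37}
|A \ B| = 3

3


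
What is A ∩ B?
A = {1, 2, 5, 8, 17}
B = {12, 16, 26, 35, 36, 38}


Set A = {1, 2, 5, 8, 17}
Set B = {12, 16, 26, 35, 36, 38}
A ∩ B includes only elements in both sets.
Check each element of A against B:
1 ✗, 2 ✗, 5 ✗, 8 ✗, 17 ✗
A ∩ B = {}

{}


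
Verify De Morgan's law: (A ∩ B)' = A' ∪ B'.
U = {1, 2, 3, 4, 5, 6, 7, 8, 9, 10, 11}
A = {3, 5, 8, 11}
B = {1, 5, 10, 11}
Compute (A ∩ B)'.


U = {1, 2, 3, 4, 5, 6, 7, 8, 9, 10, 11}
A = {3, 5, 8, 11}, B = {1, 5, 10, 11}
A ∩ B = {5, 11}
(A ∩ B)' = U \ (A ∩ B) = {1, 2, 3, 4, 6, 7, 8, 9, 10}
Verification via A' ∪ B': A' = {1, 2, 4, 6, 7, 9, 10}, B' = {2, 3, 4, 6, 7, 8, 9}
A' ∪ B' = {1, 2, 3, 4, 6, 7, 8, 9, 10} ✓

{1, 2, 3, 4, 6, 7, 8, 9, 10}


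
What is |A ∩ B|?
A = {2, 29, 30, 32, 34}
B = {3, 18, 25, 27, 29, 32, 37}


Set A = {2, 29, 30, 32, 34}
Set B = {3, 18, 25, 27, 29, 32, 37}
A ∩ B = {29, 32}
|A ∩ B| = 2

2


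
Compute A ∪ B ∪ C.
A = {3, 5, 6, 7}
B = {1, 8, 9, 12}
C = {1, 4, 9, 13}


Set A = {3, 5, 6, 7}
Set B = {1, 8, 9, 12}
Set C = {1, 4, 9, 13}
First, A ∪ B = {1, 3, 5, 6, 7, 8, 9, 12}
Then, (A ∪ B) ∪ C = {1, 3, 4, 5, 6, 7, 8, 9, 12, 13}

{1, 3, 4, 5, 6, 7, 8, 9, 12, 13}


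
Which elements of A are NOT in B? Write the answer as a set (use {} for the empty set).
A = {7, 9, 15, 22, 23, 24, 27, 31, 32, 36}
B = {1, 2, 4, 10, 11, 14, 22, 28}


Set A = {7, 9, 15, 22, 23, 24, 27, 31, 32, 36}
Set B = {1, 2, 4, 10, 11, 14, 22, 28}
Check each element of A against B:
7 ∉ B (include), 9 ∉ B (include), 15 ∉ B (include), 22 ∈ B, 23 ∉ B (include), 24 ∉ B (include), 27 ∉ B (include), 31 ∉ B (include), 32 ∉ B (include), 36 ∉ B (include)
Elements of A not in B: {7, 9, 15, 23, 24, 27, 31, 32, 36}

{7, 9, 15, 23, 24, 27, 31, 32, 36}


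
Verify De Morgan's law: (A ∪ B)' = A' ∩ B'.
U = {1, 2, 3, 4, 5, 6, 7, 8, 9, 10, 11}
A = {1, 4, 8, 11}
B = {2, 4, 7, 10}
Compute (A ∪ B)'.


U = {1, 2, 3, 4, 5, 6, 7, 8, 9, 10, 11}
A = {1, 4, 8, 11}, B = {2, 4, 7, 10}
A ∪ B = {1, 2, 4, 7, 8, 10, 11}
(A ∪ B)' = U \ (A ∪ B) = {3, 5, 6, 9}
Verification via A' ∩ B': A' = {2, 3, 5, 6, 7, 9, 10}, B' = {1, 3, 5, 6, 8, 9, 11}
A' ∩ B' = {3, 5, 6, 9} ✓

{3, 5, 6, 9}


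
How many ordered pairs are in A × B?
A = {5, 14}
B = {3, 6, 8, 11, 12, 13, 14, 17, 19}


Set A = {5, 14} has 2 elements.
Set B = {3, 6, 8, 11, 12, 13, 14, 17, 19} has 9 elements.
|A × B| = |A| × |B| = 2 × 9 = 18

18


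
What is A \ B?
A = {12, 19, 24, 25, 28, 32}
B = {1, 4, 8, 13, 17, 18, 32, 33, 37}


Set A = {12, 19, 24, 25, 28, 32}
Set B = {1, 4, 8, 13, 17, 18, 32, 33, 37}
A \ B includes elements in A that are not in B.
Check each element of A:
12 (not in B, keep), 19 (not in B, keep), 24 (not in B, keep), 25 (not in B, keep), 28 (not in B, keep), 32 (in B, remove)
A \ B = {12, 19, 24, 25, 28}

{12, 19, 24, 25, 28}


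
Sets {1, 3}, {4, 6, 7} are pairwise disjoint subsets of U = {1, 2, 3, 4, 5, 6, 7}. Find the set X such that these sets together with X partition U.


U = {1, 2, 3, 4, 5, 6, 7}
Shown blocks: {1, 3}, {4, 6, 7}
A partition's blocks are pairwise disjoint and cover U, so the missing block = U \ (union of shown blocks).
Union of shown blocks: {1, 3, 4, 6, 7}
Missing block = U \ (union) = {2, 5}

{2, 5}


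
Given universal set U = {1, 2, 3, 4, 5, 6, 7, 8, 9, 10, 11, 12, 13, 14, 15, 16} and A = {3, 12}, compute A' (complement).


Universal set U = {1, 2, 3, 4, 5, 6, 7, 8, 9, 10, 11, 12, 13, 14, 15, 16}
Set A = {3, 12}
A' = U \ A = elements in U but not in A
Checking each element of U:
1 (not in A, include), 2 (not in A, include), 3 (in A, exclude), 4 (not in A, include), 5 (not in A, include), 6 (not in A, include), 7 (not in A, include), 8 (not in A, include), 9 (not in A, include), 10 (not in A, include), 11 (not in A, include), 12 (in A, exclude), 13 (not in A, include), 14 (not in A, include), 15 (not in A, include), 16 (not in A, include)
A' = {1, 2, 4, 5, 6, 7, 8, 9, 10, 11, 13, 14, 15, 16}

{1, 2, 4, 5, 6, 7, 8, 9, 10, 11, 13, 14, 15, 16}


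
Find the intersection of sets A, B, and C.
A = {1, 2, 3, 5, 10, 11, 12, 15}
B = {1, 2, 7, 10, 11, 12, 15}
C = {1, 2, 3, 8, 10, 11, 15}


Set A = {1, 2, 3, 5, 10, 11, 12, 15}
Set B = {1, 2, 7, 10, 11, 12, 15}
Set C = {1, 2, 3, 8, 10, 11, 15}
First, A ∩ B = {1, 2, 10, 11, 12, 15}
Then, (A ∩ B) ∩ C = {1, 2, 10, 11, 15}

{1, 2, 10, 11, 15}


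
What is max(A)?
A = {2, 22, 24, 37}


Set A = {2, 22, 24, 37}
Elements in ascending order: 2, 22, 24, 37
The largest element is 37.

37


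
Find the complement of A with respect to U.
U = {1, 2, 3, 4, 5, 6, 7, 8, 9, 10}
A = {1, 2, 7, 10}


Universal set U = {1, 2, 3, 4, 5, 6, 7, 8, 9, 10}
Set A = {1, 2, 7, 10}
A' = U \ A = elements in U but not in A
Checking each element of U:
1 (in A, exclude), 2 (in A, exclude), 3 (not in A, include), 4 (not in A, include), 5 (not in A, include), 6 (not in A, include), 7 (in A, exclude), 8 (not in A, include), 9 (not in A, include), 10 (in A, exclude)
A' = {3, 4, 5, 6, 8, 9}

{3, 4, 5, 6, 8, 9}


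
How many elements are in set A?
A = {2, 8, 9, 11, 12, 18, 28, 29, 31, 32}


Set A = {2, 8, 9, 11, 12, 18, 28, 29, 31, 32}
Listing elements: 2, 8, 9, 11, 12, 18, 28, 29, 31, 32
Counting: 10 elements
|A| = 10

10


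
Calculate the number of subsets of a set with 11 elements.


The set has 11 elements.
The power set contains all possible subsets.
|P(A)| = 2^|A| = 2^11 = 2048

2048


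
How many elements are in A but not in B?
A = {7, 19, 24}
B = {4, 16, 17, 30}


Set A = {7, 19, 24}
Set B = {4, 16, 17, 30}
A \ B = {7, 19, 24}
|A \ B| = 3

3


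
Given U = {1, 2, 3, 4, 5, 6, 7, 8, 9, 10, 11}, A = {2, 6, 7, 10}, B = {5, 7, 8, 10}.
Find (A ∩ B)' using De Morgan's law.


U = {1, 2, 3, 4, 5, 6, 7, 8, 9, 10, 11}
A = {2, 6, 7, 10}, B = {5, 7, 8, 10}
A ∩ B = {7, 10}
(A ∩ B)' = U \ (A ∩ B) = {1, 2, 3, 4, 5, 6, 8, 9, 11}
Verification via A' ∪ B': A' = {1, 3, 4, 5, 8, 9, 11}, B' = {1, 2, 3, 4, 6, 9, 11}
A' ∪ B' = {1, 2, 3, 4, 5, 6, 8, 9, 11} ✓

{1, 2, 3, 4, 5, 6, 8, 9, 11}


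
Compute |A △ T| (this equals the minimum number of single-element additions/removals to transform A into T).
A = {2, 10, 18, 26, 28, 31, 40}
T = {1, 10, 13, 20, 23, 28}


Set A = {2, 10, 18, 26, 28, 31, 40}
Set T = {1, 10, 13, 20, 23, 28}
Elements to remove from A (in A, not in T): {2, 18, 26, 31, 40} → 5 removals
Elements to add to A (in T, not in A): {1, 13, 20, 23} → 4 additions
Total edits = 5 + 4 = 9

9


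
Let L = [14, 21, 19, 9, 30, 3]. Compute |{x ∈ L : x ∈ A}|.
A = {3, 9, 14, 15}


Set A = {3, 9, 14, 15}
Candidates: [14, 21, 19, 9, 30, 3]
Check each candidate:
14 ∈ A, 21 ∉ A, 19 ∉ A, 9 ∈ A, 30 ∉ A, 3 ∈ A
Count of candidates in A: 3

3


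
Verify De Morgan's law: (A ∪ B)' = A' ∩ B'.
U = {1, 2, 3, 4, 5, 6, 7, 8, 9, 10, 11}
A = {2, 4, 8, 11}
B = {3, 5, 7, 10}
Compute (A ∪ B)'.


U = {1, 2, 3, 4, 5, 6, 7, 8, 9, 10, 11}
A = {2, 4, 8, 11}, B = {3, 5, 7, 10}
A ∪ B = {2, 3, 4, 5, 7, 8, 10, 11}
(A ∪ B)' = U \ (A ∪ B) = {1, 6, 9}
Verification via A' ∩ B': A' = {1, 3, 5, 6, 7, 9, 10}, B' = {1, 2, 4, 6, 8, 9, 11}
A' ∩ B' = {1, 6, 9} ✓

{1, 6, 9}


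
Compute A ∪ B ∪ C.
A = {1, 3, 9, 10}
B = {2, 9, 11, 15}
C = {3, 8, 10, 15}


Set A = {1, 3, 9, 10}
Set B = {2, 9, 11, 15}
Set C = {3, 8, 10, 15}
First, A ∪ B = {1, 2, 3, 9, 10, 11, 15}
Then, (A ∪ B) ∪ C = {1, 2, 3, 8, 9, 10, 11, 15}

{1, 2, 3, 8, 9, 10, 11, 15}


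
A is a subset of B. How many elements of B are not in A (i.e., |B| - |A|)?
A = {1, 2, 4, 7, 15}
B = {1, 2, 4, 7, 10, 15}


Set A = {1, 2, 4, 7, 15}, |A| = 5
Set B = {1, 2, 4, 7, 10, 15}, |B| = 6
Since A ⊆ B: B \ A = {10}
|B| - |A| = 6 - 5 = 1

1


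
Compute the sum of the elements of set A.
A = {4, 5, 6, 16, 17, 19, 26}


Set A = {4, 5, 6, 16, 17, 19, 26}
Sum = 4 + 5 + 6 + 16 + 17 + 19 + 26 = 93

93


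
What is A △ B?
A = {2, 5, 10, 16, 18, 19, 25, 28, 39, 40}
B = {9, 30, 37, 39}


Set A = {2, 5, 10, 16, 18, 19, 25, 28, 39, 40}
Set B = {9, 30, 37, 39}
A △ B = (A \ B) ∪ (B \ A)
Elements in A but not B: {2, 5, 10, 16, 18, 19, 25, 28, 40}
Elements in B but not A: {9, 30, 37}
A △ B = {2, 5, 9, 10, 16, 18, 19, 25, 28, 30, 37, 40}

{2, 5, 9, 10, 16, 18, 19, 25, 28, 30, 37, 40}


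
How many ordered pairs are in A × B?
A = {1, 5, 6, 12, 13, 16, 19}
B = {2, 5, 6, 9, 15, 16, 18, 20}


Set A = {1, 5, 6, 12, 13, 16, 19} has 7 elements.
Set B = {2, 5, 6, 9, 15, 16, 18, 20} has 8 elements.
|A × B| = |A| × |B| = 7 × 8 = 56

56


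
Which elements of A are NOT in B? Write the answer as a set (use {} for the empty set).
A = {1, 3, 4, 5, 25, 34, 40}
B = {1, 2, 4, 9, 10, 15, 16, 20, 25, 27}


Set A = {1, 3, 4, 5, 25, 34, 40}
Set B = {1, 2, 4, 9, 10, 15, 16, 20, 25, 27}
Check each element of A against B:
1 ∈ B, 3 ∉ B (include), 4 ∈ B, 5 ∉ B (include), 25 ∈ B, 34 ∉ B (include), 40 ∉ B (include)
Elements of A not in B: {3, 5, 34, 40}

{3, 5, 34, 40}


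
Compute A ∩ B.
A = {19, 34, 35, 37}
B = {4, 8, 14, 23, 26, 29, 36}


Set A = {19, 34, 35, 37}
Set B = {4, 8, 14, 23, 26, 29, 36}
A ∩ B includes only elements in both sets.
Check each element of A against B:
19 ✗, 34 ✗, 35 ✗, 37 ✗
A ∩ B = {}

{}


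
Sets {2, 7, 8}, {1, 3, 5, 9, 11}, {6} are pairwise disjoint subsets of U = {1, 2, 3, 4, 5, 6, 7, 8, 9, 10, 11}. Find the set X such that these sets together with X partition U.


U = {1, 2, 3, 4, 5, 6, 7, 8, 9, 10, 11}
Shown blocks: {2, 7, 8}, {1, 3, 5, 9, 11}, {6}
A partition's blocks are pairwise disjoint and cover U, so the missing block = U \ (union of shown blocks).
Union of shown blocks: {1, 2, 3, 5, 6, 7, 8, 9, 11}
Missing block = U \ (union) = {4, 10}

{4, 10}


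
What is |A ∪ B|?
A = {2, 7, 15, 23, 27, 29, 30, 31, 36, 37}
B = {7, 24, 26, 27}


Set A = {2, 7, 15, 23, 27, 29, 30, 31, 36, 37}, |A| = 10
Set B = {7, 24, 26, 27}, |B| = 4
A ∩ B = {7, 27}, |A ∩ B| = 2
|A ∪ B| = |A| + |B| - |A ∩ B| = 10 + 4 - 2 = 12

12


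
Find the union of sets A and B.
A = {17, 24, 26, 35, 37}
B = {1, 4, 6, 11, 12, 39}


Set A = {17, 24, 26, 35, 37}
Set B = {1, 4, 6, 11, 12, 39}
A ∪ B includes all elements in either set.
Elements from A: {17, 24, 26, 35, 37}
Elements from B not already included: {1, 4, 6, 11, 12, 39}
A ∪ B = {1, 4, 6, 11, 12, 17, 24, 26, 35, 37, 39}

{1, 4, 6, 11, 12, 17, 24, 26, 35, 37, 39}


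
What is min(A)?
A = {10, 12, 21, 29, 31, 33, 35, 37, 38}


Set A = {10, 12, 21, 29, 31, 33, 35, 37, 38}
Elements in ascending order: 10, 12, 21, 29, 31, 33, 35, 37, 38
The smallest element is 10.

10


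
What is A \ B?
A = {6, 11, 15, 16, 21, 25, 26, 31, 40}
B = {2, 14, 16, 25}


Set A = {6, 11, 15, 16, 21, 25, 26, 31, 40}
Set B = {2, 14, 16, 25}
A \ B includes elements in A that are not in B.
Check each element of A:
6 (not in B, keep), 11 (not in B, keep), 15 (not in B, keep), 16 (in B, remove), 21 (not in B, keep), 25 (in B, remove), 26 (not in B, keep), 31 (not in B, keep), 40 (not in B, keep)
A \ B = {6, 11, 15, 21, 26, 31, 40}

{6, 11, 15, 21, 26, 31, 40}


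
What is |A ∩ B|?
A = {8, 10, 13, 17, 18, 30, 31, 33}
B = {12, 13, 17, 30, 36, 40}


Set A = {8, 10, 13, 17, 18, 30, 31, 33}
Set B = {12, 13, 17, 30, 36, 40}
A ∩ B = {13, 17, 30}
|A ∩ B| = 3

3


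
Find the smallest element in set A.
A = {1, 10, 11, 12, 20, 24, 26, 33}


Set A = {1, 10, 11, 12, 20, 24, 26, 33}
Elements in ascending order: 1, 10, 11, 12, 20, 24, 26, 33
The smallest element is 1.

1


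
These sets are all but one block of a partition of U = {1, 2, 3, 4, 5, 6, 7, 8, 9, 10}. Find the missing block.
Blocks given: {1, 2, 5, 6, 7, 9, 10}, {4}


U = {1, 2, 3, 4, 5, 6, 7, 8, 9, 10}
Shown blocks: {1, 2, 5, 6, 7, 9, 10}, {4}
A partition's blocks are pairwise disjoint and cover U, so the missing block = U \ (union of shown blocks).
Union of shown blocks: {1, 2, 4, 5, 6, 7, 9, 10}
Missing block = U \ (union) = {3, 8}

{3, 8}


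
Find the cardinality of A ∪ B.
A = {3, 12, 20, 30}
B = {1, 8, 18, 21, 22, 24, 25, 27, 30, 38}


Set A = {3, 12, 20, 30}, |A| = 4
Set B = {1, 8, 18, 21, 22, 24, 25, 27, 30, 38}, |B| = 10
A ∩ B = {30}, |A ∩ B| = 1
|A ∪ B| = |A| + |B| - |A ∩ B| = 4 + 10 - 1 = 13

13


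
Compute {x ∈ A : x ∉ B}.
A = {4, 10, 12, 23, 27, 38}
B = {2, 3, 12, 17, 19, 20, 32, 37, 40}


Set A = {4, 10, 12, 23, 27, 38}
Set B = {2, 3, 12, 17, 19, 20, 32, 37, 40}
Check each element of A against B:
4 ∉ B (include), 10 ∉ B (include), 12 ∈ B, 23 ∉ B (include), 27 ∉ B (include), 38 ∉ B (include)
Elements of A not in B: {4, 10, 23, 27, 38}

{4, 10, 23, 27, 38}


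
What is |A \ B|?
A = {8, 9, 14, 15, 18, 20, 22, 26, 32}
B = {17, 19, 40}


Set A = {8, 9, 14, 15, 18, 20, 22, 26, 32}
Set B = {17, 19, 40}
A \ B = {8, 9, 14, 15, 18, 20, 22, 26, 32}
|A \ B| = 9

9


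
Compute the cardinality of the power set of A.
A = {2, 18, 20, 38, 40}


Set A = {2, 18, 20, 38, 40}
|A| = 5
The power set P(A) contains all subsets of A.
|P(A)| = 2^|A| = 2^5 = 32

32


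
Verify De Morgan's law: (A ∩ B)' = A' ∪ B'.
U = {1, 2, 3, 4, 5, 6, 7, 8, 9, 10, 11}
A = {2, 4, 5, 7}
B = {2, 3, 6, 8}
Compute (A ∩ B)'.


U = {1, 2, 3, 4, 5, 6, 7, 8, 9, 10, 11}
A = {2, 4, 5, 7}, B = {2, 3, 6, 8}
A ∩ B = {2}
(A ∩ B)' = U \ (A ∩ B) = {1, 3, 4, 5, 6, 7, 8, 9, 10, 11}
Verification via A' ∪ B': A' = {1, 3, 6, 8, 9, 10, 11}, B' = {1, 4, 5, 7, 9, 10, 11}
A' ∪ B' = {1, 3, 4, 5, 6, 7, 8, 9, 10, 11} ✓

{1, 3, 4, 5, 6, 7, 8, 9, 10, 11}


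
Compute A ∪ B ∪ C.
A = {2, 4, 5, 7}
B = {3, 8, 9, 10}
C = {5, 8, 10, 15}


Set A = {2, 4, 5, 7}
Set B = {3, 8, 9, 10}
Set C = {5, 8, 10, 15}
First, A ∪ B = {2, 3, 4, 5, 7, 8, 9, 10}
Then, (A ∪ B) ∪ C = {2, 3, 4, 5, 7, 8, 9, 10, 15}

{2, 3, 4, 5, 7, 8, 9, 10, 15}


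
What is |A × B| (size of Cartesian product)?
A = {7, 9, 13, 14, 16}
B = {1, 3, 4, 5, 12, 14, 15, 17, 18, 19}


Set A = {7, 9, 13, 14, 16} has 5 elements.
Set B = {1, 3, 4, 5, 12, 14, 15, 17, 18, 19} has 10 elements.
|A × B| = |A| × |B| = 5 × 10 = 50

50


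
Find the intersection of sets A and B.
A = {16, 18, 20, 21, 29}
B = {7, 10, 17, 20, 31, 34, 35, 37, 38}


Set A = {16, 18, 20, 21, 29}
Set B = {7, 10, 17, 20, 31, 34, 35, 37, 38}
A ∩ B includes only elements in both sets.
Check each element of A against B:
16 ✗, 18 ✗, 20 ✓, 21 ✗, 29 ✗
A ∩ B = {20}

{20}


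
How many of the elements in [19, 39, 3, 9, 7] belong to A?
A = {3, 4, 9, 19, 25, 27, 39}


Set A = {3, 4, 9, 19, 25, 27, 39}
Candidates: [19, 39, 3, 9, 7]
Check each candidate:
19 ∈ A, 39 ∈ A, 3 ∈ A, 9 ∈ A, 7 ∉ A
Count of candidates in A: 4

4


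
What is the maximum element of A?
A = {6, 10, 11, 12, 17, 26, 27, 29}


Set A = {6, 10, 11, 12, 17, 26, 27, 29}
Elements in ascending order: 6, 10, 11, 12, 17, 26, 27, 29
The largest element is 29.

29


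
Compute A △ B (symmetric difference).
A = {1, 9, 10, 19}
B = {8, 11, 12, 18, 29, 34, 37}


Set A = {1, 9, 10, 19}
Set B = {8, 11, 12, 18, 29, 34, 37}
A △ B = (A \ B) ∪ (B \ A)
Elements in A but not B: {1, 9, 10, 19}
Elements in B but not A: {8, 11, 12, 18, 29, 34, 37}
A △ B = {1, 8, 9, 10, 11, 12, 18, 19, 29, 34, 37}

{1, 8, 9, 10, 11, 12, 18, 19, 29, 34, 37}


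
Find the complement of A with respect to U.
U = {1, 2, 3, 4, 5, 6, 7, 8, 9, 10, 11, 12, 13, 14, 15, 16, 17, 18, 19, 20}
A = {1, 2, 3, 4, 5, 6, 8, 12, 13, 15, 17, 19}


Universal set U = {1, 2, 3, 4, 5, 6, 7, 8, 9, 10, 11, 12, 13, 14, 15, 16, 17, 18, 19, 20}
Set A = {1, 2, 3, 4, 5, 6, 8, 12, 13, 15, 17, 19}
A' = U \ A = elements in U but not in A
Checking each element of U:
1 (in A, exclude), 2 (in A, exclude), 3 (in A, exclude), 4 (in A, exclude), 5 (in A, exclude), 6 (in A, exclude), 7 (not in A, include), 8 (in A, exclude), 9 (not in A, include), 10 (not in A, include), 11 (not in A, include), 12 (in A, exclude), 13 (in A, exclude), 14 (not in A, include), 15 (in A, exclude), 16 (not in A, include), 17 (in A, exclude), 18 (not in A, include), 19 (in A, exclude), 20 (not in A, include)
A' = {7, 9, 10, 11, 14, 16, 18, 20}

{7, 9, 10, 11, 14, 16, 18, 20}


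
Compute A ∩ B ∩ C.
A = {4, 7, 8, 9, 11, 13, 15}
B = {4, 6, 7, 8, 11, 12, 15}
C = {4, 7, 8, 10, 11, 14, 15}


Set A = {4, 7, 8, 9, 11, 13, 15}
Set B = {4, 6, 7, 8, 11, 12, 15}
Set C = {4, 7, 8, 10, 11, 14, 15}
First, A ∩ B = {4, 7, 8, 11, 15}
Then, (A ∩ B) ∩ C = {4, 7, 8, 11, 15}

{4, 7, 8, 11, 15}


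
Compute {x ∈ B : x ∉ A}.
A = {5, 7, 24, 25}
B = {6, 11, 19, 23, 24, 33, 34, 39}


Set A = {5, 7, 24, 25}
Set B = {6, 11, 19, 23, 24, 33, 34, 39}
Check each element of B against A:
6 ∉ A (include), 11 ∉ A (include), 19 ∉ A (include), 23 ∉ A (include), 24 ∈ A, 33 ∉ A (include), 34 ∉ A (include), 39 ∉ A (include)
Elements of B not in A: {6, 11, 19, 23, 33, 34, 39}

{6, 11, 19, 23, 33, 34, 39}


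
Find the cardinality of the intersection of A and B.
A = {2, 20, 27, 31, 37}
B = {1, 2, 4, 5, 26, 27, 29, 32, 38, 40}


Set A = {2, 20, 27, 31, 37}
Set B = {1, 2, 4, 5, 26, 27, 29, 32, 38, 40}
A ∩ B = {2, 27}
|A ∩ B| = 2

2


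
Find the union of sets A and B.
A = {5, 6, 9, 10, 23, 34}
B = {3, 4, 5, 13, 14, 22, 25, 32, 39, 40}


Set A = {5, 6, 9, 10, 23, 34}
Set B = {3, 4, 5, 13, 14, 22, 25, 32, 39, 40}
A ∪ B includes all elements in either set.
Elements from A: {5, 6, 9, 10, 23, 34}
Elements from B not already included: {3, 4, 13, 14, 22, 25, 32, 39, 40}
A ∪ B = {3, 4, 5, 6, 9, 10, 13, 14, 22, 23, 25, 32, 34, 39, 40}

{3, 4, 5, 6, 9, 10, 13, 14, 22, 23, 25, 32, 34, 39, 40}


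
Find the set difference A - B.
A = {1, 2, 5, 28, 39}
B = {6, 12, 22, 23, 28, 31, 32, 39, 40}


Set A = {1, 2, 5, 28, 39}
Set B = {6, 12, 22, 23, 28, 31, 32, 39, 40}
A \ B includes elements in A that are not in B.
Check each element of A:
1 (not in B, keep), 2 (not in B, keep), 5 (not in B, keep), 28 (in B, remove), 39 (in B, remove)
A \ B = {1, 2, 5}

{1, 2, 5}


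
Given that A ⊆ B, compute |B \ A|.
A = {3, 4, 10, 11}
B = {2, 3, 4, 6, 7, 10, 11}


Set A = {3, 4, 10, 11}, |A| = 4
Set B = {2, 3, 4, 6, 7, 10, 11}, |B| = 7
Since A ⊆ B: B \ A = {2, 6, 7}
|B| - |A| = 7 - 4 = 3

3


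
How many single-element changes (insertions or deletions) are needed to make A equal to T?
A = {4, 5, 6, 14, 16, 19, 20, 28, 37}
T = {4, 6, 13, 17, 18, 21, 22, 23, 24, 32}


Set A = {4, 5, 6, 14, 16, 19, 20, 28, 37}
Set T = {4, 6, 13, 17, 18, 21, 22, 23, 24, 32}
Elements to remove from A (in A, not in T): {5, 14, 16, 19, 20, 28, 37} → 7 removals
Elements to add to A (in T, not in A): {13, 17, 18, 21, 22, 23, 24, 32} → 8 additions
Total edits = 7 + 8 = 15

15


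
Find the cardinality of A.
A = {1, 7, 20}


Set A = {1, 7, 20}
Listing elements: 1, 7, 20
Counting: 3 elements
|A| = 3

3


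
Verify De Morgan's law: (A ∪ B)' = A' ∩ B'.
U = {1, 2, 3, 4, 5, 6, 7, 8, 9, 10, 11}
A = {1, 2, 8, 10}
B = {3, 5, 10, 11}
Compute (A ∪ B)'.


U = {1, 2, 3, 4, 5, 6, 7, 8, 9, 10, 11}
A = {1, 2, 8, 10}, B = {3, 5, 10, 11}
A ∪ B = {1, 2, 3, 5, 8, 10, 11}
(A ∪ B)' = U \ (A ∪ B) = {4, 6, 7, 9}
Verification via A' ∩ B': A' = {3, 4, 5, 6, 7, 9, 11}, B' = {1, 2, 4, 6, 7, 8, 9}
A' ∩ B' = {4, 6, 7, 9} ✓

{4, 6, 7, 9}


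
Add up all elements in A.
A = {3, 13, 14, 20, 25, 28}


Set A = {3, 13, 14, 20, 25, 28}
Sum = 3 + 13 + 14 + 20 + 25 + 28 = 103

103


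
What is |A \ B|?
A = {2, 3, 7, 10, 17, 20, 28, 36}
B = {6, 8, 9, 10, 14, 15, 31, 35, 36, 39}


Set A = {2, 3, 7, 10, 17, 20, 28, 36}
Set B = {6, 8, 9, 10, 14, 15, 31, 35, 36, 39}
A \ B = {2, 3, 7, 17, 20, 28}
|A \ B| = 6

6


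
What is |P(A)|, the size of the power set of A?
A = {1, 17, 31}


Set A = {1, 17, 31}
|A| = 3
The power set P(A) contains all subsets of A.
|P(A)| = 2^|A| = 2^3 = 8

8


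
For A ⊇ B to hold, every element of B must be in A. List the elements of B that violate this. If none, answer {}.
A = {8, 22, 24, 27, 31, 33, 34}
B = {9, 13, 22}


Set A = {8, 22, 24, 27, 31, 33, 34}
Set B = {9, 13, 22}
Check each element of B against A:
9 ∉ A (include), 13 ∉ A (include), 22 ∈ A
Elements of B not in A: {9, 13}

{9, 13}


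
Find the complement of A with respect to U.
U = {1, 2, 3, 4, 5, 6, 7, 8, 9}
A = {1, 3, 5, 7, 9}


Universal set U = {1, 2, 3, 4, 5, 6, 7, 8, 9}
Set A = {1, 3, 5, 7, 9}
A' = U \ A = elements in U but not in A
Checking each element of U:
1 (in A, exclude), 2 (not in A, include), 3 (in A, exclude), 4 (not in A, include), 5 (in A, exclude), 6 (not in A, include), 7 (in A, exclude), 8 (not in A, include), 9 (in A, exclude)
A' = {2, 4, 6, 8}

{2, 4, 6, 8}


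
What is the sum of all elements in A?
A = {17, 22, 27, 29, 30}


Set A = {17, 22, 27, 29, 30}
Sum = 17 + 22 + 27 + 29 + 30 = 125

125


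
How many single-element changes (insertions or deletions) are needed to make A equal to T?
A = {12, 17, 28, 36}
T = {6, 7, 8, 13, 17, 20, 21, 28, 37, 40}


Set A = {12, 17, 28, 36}
Set T = {6, 7, 8, 13, 17, 20, 21, 28, 37, 40}
Elements to remove from A (in A, not in T): {12, 36} → 2 removals
Elements to add to A (in T, not in A): {6, 7, 8, 13, 20, 21, 37, 40} → 8 additions
Total edits = 2 + 8 = 10

10


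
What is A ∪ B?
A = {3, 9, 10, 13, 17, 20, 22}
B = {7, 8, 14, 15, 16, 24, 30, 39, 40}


Set A = {3, 9, 10, 13, 17, 20, 22}
Set B = {7, 8, 14, 15, 16, 24, 30, 39, 40}
A ∪ B includes all elements in either set.
Elements from A: {3, 9, 10, 13, 17, 20, 22}
Elements from B not already included: {7, 8, 14, 15, 16, 24, 30, 39, 40}
A ∪ B = {3, 7, 8, 9, 10, 13, 14, 15, 16, 17, 20, 22, 24, 30, 39, 40}

{3, 7, 8, 9, 10, 13, 14, 15, 16, 17, 20, 22, 24, 30, 39, 40}


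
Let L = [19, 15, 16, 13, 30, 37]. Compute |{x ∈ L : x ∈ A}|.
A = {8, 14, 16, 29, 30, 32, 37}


Set A = {8, 14, 16, 29, 30, 32, 37}
Candidates: [19, 15, 16, 13, 30, 37]
Check each candidate:
19 ∉ A, 15 ∉ A, 16 ∈ A, 13 ∉ A, 30 ∈ A, 37 ∈ A
Count of candidates in A: 3

3


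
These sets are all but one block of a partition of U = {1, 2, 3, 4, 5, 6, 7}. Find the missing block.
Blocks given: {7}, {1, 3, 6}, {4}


U = {1, 2, 3, 4, 5, 6, 7}
Shown blocks: {7}, {1, 3, 6}, {4}
A partition's blocks are pairwise disjoint and cover U, so the missing block = U \ (union of shown blocks).
Union of shown blocks: {1, 3, 4, 6, 7}
Missing block = U \ (union) = {2, 5}

{2, 5}


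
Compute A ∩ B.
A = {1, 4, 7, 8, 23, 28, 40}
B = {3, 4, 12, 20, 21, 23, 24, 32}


Set A = {1, 4, 7, 8, 23, 28, 40}
Set B = {3, 4, 12, 20, 21, 23, 24, 32}
A ∩ B includes only elements in both sets.
Check each element of A against B:
1 ✗, 4 ✓, 7 ✗, 8 ✗, 23 ✓, 28 ✗, 40 ✗
A ∩ B = {4, 23}

{4, 23}


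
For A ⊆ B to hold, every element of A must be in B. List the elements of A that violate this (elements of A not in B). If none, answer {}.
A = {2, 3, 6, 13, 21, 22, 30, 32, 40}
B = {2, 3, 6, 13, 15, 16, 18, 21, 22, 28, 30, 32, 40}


Set A = {2, 3, 6, 13, 21, 22, 30, 32, 40}
Set B = {2, 3, 6, 13, 15, 16, 18, 21, 22, 28, 30, 32, 40}
Check each element of A against B:
2 ∈ B, 3 ∈ B, 6 ∈ B, 13 ∈ B, 21 ∈ B, 22 ∈ B, 30 ∈ B, 32 ∈ B, 40 ∈ B
Elements of A not in B: {}

{}


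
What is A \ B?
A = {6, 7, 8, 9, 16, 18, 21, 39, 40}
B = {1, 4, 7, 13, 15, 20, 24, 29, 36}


Set A = {6, 7, 8, 9, 16, 18, 21, 39, 40}
Set B = {1, 4, 7, 13, 15, 20, 24, 29, 36}
A \ B includes elements in A that are not in B.
Check each element of A:
6 (not in B, keep), 7 (in B, remove), 8 (not in B, keep), 9 (not in B, keep), 16 (not in B, keep), 18 (not in B, keep), 21 (not in B, keep), 39 (not in B, keep), 40 (not in B, keep)
A \ B = {6, 8, 9, 16, 18, 21, 39, 40}

{6, 8, 9, 16, 18, 21, 39, 40}


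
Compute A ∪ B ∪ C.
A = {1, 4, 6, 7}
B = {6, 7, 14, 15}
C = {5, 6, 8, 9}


Set A = {1, 4, 6, 7}
Set B = {6, 7, 14, 15}
Set C = {5, 6, 8, 9}
First, A ∪ B = {1, 4, 6, 7, 14, 15}
Then, (A ∪ B) ∪ C = {1, 4, 5, 6, 7, 8, 9, 14, 15}

{1, 4, 5, 6, 7, 8, 9, 14, 15}


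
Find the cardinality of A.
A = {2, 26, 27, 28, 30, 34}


Set A = {2, 26, 27, 28, 30, 34}
Listing elements: 2, 26, 27, 28, 30, 34
Counting: 6 elements
|A| = 6

6


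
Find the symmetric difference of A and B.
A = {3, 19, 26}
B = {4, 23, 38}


Set A = {3, 19, 26}
Set B = {4, 23, 38}
A △ B = (A \ B) ∪ (B \ A)
Elements in A but not B: {3, 19, 26}
Elements in B but not A: {4, 23, 38}
A △ B = {3, 4, 19, 23, 26, 38}

{3, 4, 19, 23, 26, 38}


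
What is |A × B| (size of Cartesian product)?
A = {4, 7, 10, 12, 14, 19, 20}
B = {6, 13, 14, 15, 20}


Set A = {4, 7, 10, 12, 14, 19, 20} has 7 elements.
Set B = {6, 13, 14, 15, 20} has 5 elements.
|A × B| = |A| × |B| = 7 × 5 = 35

35


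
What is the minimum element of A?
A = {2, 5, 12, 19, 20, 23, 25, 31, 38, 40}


Set A = {2, 5, 12, 19, 20, 23, 25, 31, 38, 40}
Elements in ascending order: 2, 5, 12, 19, 20, 23, 25, 31, 38, 40
The smallest element is 2.

2


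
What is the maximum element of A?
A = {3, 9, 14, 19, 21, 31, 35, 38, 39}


Set A = {3, 9, 14, 19, 21, 31, 35, 38, 39}
Elements in ascending order: 3, 9, 14, 19, 21, 31, 35, 38, 39
The largest element is 39.

39


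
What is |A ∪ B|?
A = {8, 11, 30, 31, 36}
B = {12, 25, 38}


Set A = {8, 11, 30, 31, 36}, |A| = 5
Set B = {12, 25, 38}, |B| = 3
A ∩ B = {}, |A ∩ B| = 0
|A ∪ B| = |A| + |B| - |A ∩ B| = 5 + 3 - 0 = 8

8


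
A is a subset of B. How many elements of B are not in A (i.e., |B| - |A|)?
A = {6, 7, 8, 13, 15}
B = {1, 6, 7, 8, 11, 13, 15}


Set A = {6, 7, 8, 13, 15}, |A| = 5
Set B = {1, 6, 7, 8, 11, 13, 15}, |B| = 7
Since A ⊆ B: B \ A = {1, 11}
|B| - |A| = 7 - 5 = 2

2


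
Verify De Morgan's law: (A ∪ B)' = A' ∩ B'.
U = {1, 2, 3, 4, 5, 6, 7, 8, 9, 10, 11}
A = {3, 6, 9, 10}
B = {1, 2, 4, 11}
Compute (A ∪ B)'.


U = {1, 2, 3, 4, 5, 6, 7, 8, 9, 10, 11}
A = {3, 6, 9, 10}, B = {1, 2, 4, 11}
A ∪ B = {1, 2, 3, 4, 6, 9, 10, 11}
(A ∪ B)' = U \ (A ∪ B) = {5, 7, 8}
Verification via A' ∩ B': A' = {1, 2, 4, 5, 7, 8, 11}, B' = {3, 5, 6, 7, 8, 9, 10}
A' ∩ B' = {5, 7, 8} ✓

{5, 7, 8}


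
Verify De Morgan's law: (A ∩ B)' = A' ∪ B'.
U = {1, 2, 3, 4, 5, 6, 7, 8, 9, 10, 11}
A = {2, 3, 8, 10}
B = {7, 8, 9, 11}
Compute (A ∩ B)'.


U = {1, 2, 3, 4, 5, 6, 7, 8, 9, 10, 11}
A = {2, 3, 8, 10}, B = {7, 8, 9, 11}
A ∩ B = {8}
(A ∩ B)' = U \ (A ∩ B) = {1, 2, 3, 4, 5, 6, 7, 9, 10, 11}
Verification via A' ∪ B': A' = {1, 4, 5, 6, 7, 9, 11}, B' = {1, 2, 3, 4, 5, 6, 10}
A' ∪ B' = {1, 2, 3, 4, 5, 6, 7, 9, 10, 11} ✓

{1, 2, 3, 4, 5, 6, 7, 9, 10, 11}


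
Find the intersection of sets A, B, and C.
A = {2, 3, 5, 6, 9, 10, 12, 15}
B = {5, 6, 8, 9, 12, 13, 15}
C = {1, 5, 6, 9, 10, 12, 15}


Set A = {2, 3, 5, 6, 9, 10, 12, 15}
Set B = {5, 6, 8, 9, 12, 13, 15}
Set C = {1, 5, 6, 9, 10, 12, 15}
First, A ∩ B = {5, 6, 9, 12, 15}
Then, (A ∩ B) ∩ C = {5, 6, 9, 12, 15}

{5, 6, 9, 12, 15}
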